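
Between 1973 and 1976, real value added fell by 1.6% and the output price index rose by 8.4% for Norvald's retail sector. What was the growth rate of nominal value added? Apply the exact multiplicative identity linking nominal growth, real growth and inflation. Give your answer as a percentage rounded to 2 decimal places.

(1 + g_nom) = (1 + g_real)(1 + π) = 0.9840 × 1.0840 = 1.06666.

6.67%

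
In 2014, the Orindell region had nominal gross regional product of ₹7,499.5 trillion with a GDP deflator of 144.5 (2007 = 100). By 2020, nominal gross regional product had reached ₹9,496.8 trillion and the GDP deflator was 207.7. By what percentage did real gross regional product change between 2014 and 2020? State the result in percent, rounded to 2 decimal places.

Deflate each year: 2014 → 7499.5/1.445 = 5189.97; 2020 → 9496.8/2.077 = 4572.36.
So real gross regional product changed by 4572.36/5189.97 − 1 = -0.1190, i.e. -11.90%.

-11.90%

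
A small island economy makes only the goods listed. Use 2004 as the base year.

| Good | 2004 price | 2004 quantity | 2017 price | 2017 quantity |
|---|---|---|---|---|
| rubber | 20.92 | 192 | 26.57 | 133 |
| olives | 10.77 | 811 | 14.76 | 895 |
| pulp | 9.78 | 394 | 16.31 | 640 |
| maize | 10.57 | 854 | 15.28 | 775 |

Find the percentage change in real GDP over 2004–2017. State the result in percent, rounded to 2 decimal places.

Real GDP 2004 = Nominal GDP 2004 = 20.92·192 + 10.77·811 + 9.78·394 + 10.57·854 = 25631.21.
Real GDP 2017 (at 2004 prices) = 20.92·133 + 10.77·895 + 9.78·640 + 10.57·775 = 26872.46.
Real growth = 26872.46/25631.21 − 1 = 0.0484.

4.84%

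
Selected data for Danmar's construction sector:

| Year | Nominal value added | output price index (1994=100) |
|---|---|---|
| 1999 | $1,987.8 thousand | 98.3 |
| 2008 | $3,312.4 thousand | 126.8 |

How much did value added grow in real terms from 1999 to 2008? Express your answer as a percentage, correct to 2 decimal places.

Deflate each year: 1999 → 1987.8/0.983 = 2022.18; 2008 → 3312.4/1.268 = 2612.30.
So real value added changed by 2612.30/2022.18 − 1 = 0.2918, i.e. 29.18%.

29.18%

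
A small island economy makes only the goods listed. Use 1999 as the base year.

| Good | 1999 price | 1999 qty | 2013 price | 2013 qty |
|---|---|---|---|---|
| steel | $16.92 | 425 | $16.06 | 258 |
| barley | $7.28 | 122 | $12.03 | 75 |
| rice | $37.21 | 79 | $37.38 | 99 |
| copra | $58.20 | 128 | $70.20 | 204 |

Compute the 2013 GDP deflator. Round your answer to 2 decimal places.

112.70

Nominal GDP 2013 = 16.06·258 + 12.03·75 + 37.38·99 + 70.20·204 = 23067.15.
Real GDP 2013 (at 1999 prices) = 16.92·258 + 7.28·75 + 37.21·99 + 58.20·204 = 20467.95.
Deflator = Nominal/Real × 100 = 23067.15/20467.95 × 100 = 112.699.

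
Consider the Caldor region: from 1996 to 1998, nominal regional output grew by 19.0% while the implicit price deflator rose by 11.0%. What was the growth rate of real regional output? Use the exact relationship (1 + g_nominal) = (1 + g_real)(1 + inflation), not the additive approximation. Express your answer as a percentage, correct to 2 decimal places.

7.21%

(1 + g_nom) = (1 + g_real)(1 + π), so g_real = 1.1900 / 1.1100 − 1 = 0.07207.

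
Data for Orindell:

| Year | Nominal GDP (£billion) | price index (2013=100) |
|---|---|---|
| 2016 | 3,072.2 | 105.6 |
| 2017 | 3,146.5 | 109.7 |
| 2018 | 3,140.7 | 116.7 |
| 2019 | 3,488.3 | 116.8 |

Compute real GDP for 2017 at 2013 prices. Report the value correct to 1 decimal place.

£2,868.3 billion

Real GDP 2017 = 3146.5 / 1.097 = 2868.28.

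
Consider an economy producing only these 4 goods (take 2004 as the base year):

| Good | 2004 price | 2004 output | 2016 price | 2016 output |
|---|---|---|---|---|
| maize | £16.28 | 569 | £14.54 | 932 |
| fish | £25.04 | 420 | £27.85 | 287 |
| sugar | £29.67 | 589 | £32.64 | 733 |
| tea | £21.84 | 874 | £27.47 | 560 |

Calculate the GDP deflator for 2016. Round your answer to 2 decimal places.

Nominal GDP 2016 = 14.54·932 + 27.85·287 + 32.64·733 + 27.47·560 = 60852.55.
Real GDP 2016 (at 2004 prices) = 16.28·932 + 25.04·287 + 29.67·733 + 21.84·560 = 56337.95.
Deflator = Nominal/Real × 100 = 60852.55/56337.95 × 100 = 108.013.

108.01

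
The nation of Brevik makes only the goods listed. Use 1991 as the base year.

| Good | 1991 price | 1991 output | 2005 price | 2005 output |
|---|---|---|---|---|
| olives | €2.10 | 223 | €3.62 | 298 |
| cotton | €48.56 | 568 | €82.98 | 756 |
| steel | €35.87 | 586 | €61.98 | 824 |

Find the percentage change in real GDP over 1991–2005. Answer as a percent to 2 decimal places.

36.32%

Real GDP 1991 = Nominal GDP 1991 = 2.10·223 + 48.56·568 + 35.87·586 = 49070.20.
Real GDP 2005 (at 1991 prices) = 2.10·298 + 48.56·756 + 35.87·824 = 66894.04.
Real growth = 66894.04/49070.20 − 1 = 0.3632.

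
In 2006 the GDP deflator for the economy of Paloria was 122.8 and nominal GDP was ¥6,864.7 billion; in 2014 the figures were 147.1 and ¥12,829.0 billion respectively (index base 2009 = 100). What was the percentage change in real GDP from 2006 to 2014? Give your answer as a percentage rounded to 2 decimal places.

56.01%

Deflate each year: 2006 → 6864.7/1.228 = 5590.15; 2014 → 12829.0/1.471 = 8721.28.
So real GDP changed by 8721.28/5590.15 − 1 = 0.5601, i.e. 56.01%.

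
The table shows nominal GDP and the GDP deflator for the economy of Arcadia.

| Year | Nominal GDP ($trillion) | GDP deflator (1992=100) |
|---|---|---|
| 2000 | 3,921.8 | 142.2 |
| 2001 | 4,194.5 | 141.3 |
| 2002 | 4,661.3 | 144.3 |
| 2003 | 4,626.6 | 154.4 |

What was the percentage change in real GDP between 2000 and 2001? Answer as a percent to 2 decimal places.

7.63%

Real GDP 2000 = 3921.8/1.422 = 2757.95.
Real GDP 2001 = 4194.5/1.413 = 2968.51.
Change = 2968.51/2757.95 − 1 = 0.0763.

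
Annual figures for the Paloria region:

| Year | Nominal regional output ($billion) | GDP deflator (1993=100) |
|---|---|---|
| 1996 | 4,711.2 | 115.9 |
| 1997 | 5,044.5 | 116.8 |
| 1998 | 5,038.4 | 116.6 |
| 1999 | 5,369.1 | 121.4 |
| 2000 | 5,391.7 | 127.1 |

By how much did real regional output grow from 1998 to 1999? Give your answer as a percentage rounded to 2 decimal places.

Real regional output 1998 = 5038.4/1.166 = 4321.10.
Real regional output 1999 = 5369.1/1.214 = 4422.65.
Change = 4422.65/4321.10 − 1 = 0.0235.

2.35%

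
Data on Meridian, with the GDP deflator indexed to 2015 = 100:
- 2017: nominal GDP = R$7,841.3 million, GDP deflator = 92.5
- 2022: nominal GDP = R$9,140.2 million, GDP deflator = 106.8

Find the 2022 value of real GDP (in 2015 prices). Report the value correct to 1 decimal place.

Real GDP = Nominal / (GDP deflator/100) = 9140.2 / 1.068 = 8558.24.

R$8,558.2 million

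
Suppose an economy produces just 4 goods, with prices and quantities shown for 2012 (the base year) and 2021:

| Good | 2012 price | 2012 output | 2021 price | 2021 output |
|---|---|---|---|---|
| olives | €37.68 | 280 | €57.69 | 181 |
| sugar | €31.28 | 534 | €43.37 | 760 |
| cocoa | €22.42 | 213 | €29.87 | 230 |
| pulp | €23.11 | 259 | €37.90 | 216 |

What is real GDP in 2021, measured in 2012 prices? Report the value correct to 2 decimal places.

Real GDP 2021 = Σ (p_2012 × q_2021) = 37.68·181 + 31.28·760 + 22.42·230 + 23.11·216 = 40741.24.

€40741.24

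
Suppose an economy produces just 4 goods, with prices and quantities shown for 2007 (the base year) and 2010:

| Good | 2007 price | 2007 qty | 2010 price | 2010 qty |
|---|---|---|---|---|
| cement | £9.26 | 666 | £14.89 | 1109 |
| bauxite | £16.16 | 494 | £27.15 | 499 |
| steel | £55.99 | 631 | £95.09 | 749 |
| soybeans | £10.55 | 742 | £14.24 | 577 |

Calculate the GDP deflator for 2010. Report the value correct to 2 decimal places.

165.02

Nominal GDP 2010 = 14.89·1109 + 27.15·499 + 95.09·749 + 14.24·577 = 109499.75.
Real GDP 2010 (at 2007 prices) = 9.26·1109 + 16.16·499 + 55.99·749 + 10.55·577 = 66357.04.
Deflator = Nominal/Real × 100 = 109499.75/66357.04 × 100 = 165.016.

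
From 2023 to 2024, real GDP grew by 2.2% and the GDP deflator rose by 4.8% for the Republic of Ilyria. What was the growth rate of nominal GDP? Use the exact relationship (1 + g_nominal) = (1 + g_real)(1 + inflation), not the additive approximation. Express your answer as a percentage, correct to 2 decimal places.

7.11%

(1 + g_nom) = (1 + g_real)(1 + π) = 1.0220 × 1.0480 = 1.07106.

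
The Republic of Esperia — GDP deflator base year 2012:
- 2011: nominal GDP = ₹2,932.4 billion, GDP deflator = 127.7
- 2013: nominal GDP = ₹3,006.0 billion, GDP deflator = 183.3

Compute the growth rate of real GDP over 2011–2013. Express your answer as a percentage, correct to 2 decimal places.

Real GDP 2011 = 2932.4 / 1.277 = 2296.32.
Real GDP 2013 = 3006.0 / 1.833 = 1639.93.
Real growth = 1639.93 / 2296.32 − 1 = -0.2858.

-28.58%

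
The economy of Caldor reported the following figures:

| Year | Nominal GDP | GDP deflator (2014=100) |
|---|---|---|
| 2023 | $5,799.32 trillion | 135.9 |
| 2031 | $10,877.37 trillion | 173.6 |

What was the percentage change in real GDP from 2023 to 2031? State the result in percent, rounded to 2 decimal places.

Real GDP 2023 = 5799.32 / 1.359 = 4267.34.
Real GDP 2031 = 10877.37 / 1.736 = 6265.77.
Real growth = 6265.77 / 4267.34 − 1 = 0.4683.

46.83%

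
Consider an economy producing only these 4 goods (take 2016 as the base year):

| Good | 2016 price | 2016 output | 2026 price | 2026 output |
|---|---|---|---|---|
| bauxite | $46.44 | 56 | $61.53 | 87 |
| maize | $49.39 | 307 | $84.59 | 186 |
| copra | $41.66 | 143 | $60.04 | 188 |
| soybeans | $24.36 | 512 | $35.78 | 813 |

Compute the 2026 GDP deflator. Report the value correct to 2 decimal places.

Nominal GDP 2026 = 61.53·87 + 84.59·186 + 60.04·188 + 35.78·813 = 61463.51.
Real GDP 2026 (at 2016 prices) = 46.44·87 + 49.39·186 + 41.66·188 + 24.36·813 = 40863.58.
Deflator = Nominal/Real × 100 = 61463.51/40863.58 × 100 = 150.411.

150.41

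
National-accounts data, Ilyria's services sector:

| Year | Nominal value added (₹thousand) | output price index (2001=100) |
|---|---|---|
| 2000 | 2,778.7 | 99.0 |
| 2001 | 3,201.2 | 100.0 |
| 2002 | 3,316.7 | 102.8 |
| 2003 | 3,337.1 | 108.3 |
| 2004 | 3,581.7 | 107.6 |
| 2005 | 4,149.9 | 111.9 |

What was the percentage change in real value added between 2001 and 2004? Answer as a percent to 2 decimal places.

Real value added 2001 = 3201.2/1.000 = 3201.20.
Real value added 2004 = 3581.7/1.076 = 3328.72.
Change = 3328.72/3201.20 − 1 = 0.0398.

3.98%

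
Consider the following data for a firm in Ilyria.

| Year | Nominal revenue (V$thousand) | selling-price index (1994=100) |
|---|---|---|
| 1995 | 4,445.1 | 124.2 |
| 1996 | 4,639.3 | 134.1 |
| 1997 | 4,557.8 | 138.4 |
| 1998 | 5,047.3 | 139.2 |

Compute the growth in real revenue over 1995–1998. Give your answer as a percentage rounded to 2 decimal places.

1.31%

Real revenue 1995 = 4445.1/1.242 = 3578.99.
Real revenue 1998 = 5047.3/1.392 = 3625.93.
Change = 3625.93/3578.99 − 1 = 0.0131.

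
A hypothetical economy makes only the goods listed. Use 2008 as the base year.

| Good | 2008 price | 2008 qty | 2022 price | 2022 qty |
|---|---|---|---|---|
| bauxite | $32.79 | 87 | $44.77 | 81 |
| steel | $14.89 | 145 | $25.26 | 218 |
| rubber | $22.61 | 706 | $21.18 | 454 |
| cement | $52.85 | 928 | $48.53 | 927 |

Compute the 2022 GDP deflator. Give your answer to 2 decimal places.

97.82

Nominal GDP 2022 = 44.77·81 + 25.26·218 + 21.18·454 + 48.53·927 = 63736.08.
Real GDP 2022 (at 2008 prices) = 32.79·81 + 14.89·218 + 22.61·454 + 52.85·927 = 65158.90.
Deflator = Nominal/Real × 100 = 63736.08/65158.90 × 100 = 97.816.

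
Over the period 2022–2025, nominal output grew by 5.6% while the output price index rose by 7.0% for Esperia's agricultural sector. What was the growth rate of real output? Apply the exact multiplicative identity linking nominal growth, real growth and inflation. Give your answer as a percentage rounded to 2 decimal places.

(1 + g_nom) = (1 + g_real)(1 + π), so g_real = 1.0560 / 1.0700 − 1 = -0.01308.

-1.31%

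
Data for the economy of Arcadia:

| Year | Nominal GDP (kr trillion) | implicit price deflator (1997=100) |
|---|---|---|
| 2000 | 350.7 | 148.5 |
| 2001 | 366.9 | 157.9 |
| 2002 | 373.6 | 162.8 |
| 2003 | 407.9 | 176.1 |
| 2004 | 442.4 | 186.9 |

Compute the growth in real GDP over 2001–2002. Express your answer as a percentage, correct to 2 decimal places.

-1.24%

Real GDP 2001 = 366.9/1.579 = 232.36.
Real GDP 2002 = 373.6/1.628 = 229.48.
Change = 229.48/232.36 − 1 = -0.0124.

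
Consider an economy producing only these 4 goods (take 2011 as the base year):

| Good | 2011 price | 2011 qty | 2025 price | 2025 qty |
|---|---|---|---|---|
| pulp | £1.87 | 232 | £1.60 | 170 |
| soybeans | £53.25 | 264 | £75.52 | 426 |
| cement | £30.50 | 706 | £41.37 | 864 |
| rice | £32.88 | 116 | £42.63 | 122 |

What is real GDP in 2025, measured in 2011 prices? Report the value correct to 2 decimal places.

Real GDP 2025 = Σ (p_2011 × q_2025) = 1.87·170 + 53.25·426 + 30.50·864 + 32.88·122 = 53365.76.

£53365.76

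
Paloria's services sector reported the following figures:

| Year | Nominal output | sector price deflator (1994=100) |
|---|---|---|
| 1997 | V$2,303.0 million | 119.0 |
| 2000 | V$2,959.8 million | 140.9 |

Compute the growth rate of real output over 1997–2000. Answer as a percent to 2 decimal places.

Real output 1997 = 2303.0 / 1.190 = 1935.29.
Real output 2000 = 2959.8 / 1.409 = 2100.64.
Real growth = 2100.64 / 1935.29 − 1 = 0.0854.

8.54%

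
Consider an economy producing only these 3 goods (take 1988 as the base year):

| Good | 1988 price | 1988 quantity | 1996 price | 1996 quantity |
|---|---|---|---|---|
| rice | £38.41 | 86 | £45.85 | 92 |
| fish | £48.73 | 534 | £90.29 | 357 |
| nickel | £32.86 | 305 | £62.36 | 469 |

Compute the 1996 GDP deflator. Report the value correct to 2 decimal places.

Nominal GDP 1996 = 45.85·92 + 90.29·357 + 62.36·469 = 65698.57.
Real GDP 1996 (at 1988 prices) = 38.41·92 + 48.73·357 + 32.86·469 = 36341.67.
Deflator = Nominal/Real × 100 = 65698.57/36341.67 × 100 = 180.780.

180.78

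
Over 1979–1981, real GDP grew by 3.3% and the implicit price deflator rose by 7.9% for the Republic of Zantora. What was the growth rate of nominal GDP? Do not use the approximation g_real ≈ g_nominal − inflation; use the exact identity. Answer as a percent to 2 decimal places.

11.46%

(1 + g_nom) = (1 + g_real)(1 + π) = 1.0330 × 1.0790 = 1.11461.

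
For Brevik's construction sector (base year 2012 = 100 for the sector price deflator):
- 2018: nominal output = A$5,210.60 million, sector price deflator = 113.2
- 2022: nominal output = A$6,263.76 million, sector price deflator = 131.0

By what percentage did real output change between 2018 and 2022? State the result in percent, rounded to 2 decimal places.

Real output 2018 = 5210.60 / 1.132 = 4603.00.
Real output 2022 = 6263.76 / 1.310 = 4781.50.
Real growth = 4781.50 / 4603.00 − 1 = 0.0388.

3.88%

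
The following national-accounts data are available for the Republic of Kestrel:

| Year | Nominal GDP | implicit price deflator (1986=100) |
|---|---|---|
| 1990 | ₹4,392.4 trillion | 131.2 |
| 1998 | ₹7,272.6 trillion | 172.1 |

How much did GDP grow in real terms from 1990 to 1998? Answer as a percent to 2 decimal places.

26.22%

Deflate each year: 1990 → 4392.4/1.312 = 3347.87; 1998 → 7272.6/1.721 = 4225.80.
So real GDP changed by 4225.80/3347.87 − 1 = 0.2622, i.e. 26.22%.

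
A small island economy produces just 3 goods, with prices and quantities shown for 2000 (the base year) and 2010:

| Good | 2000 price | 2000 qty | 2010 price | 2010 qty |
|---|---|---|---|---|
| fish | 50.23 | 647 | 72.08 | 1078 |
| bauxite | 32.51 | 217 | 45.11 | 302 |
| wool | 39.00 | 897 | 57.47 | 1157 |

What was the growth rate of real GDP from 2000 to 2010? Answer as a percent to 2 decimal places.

Real GDP 2000 = Nominal GDP 2000 = 50.23·647 + 32.51·217 + 39.00·897 = 74536.48.
Real GDP 2010 (at 2000 prices) = 50.23·1078 + 32.51·302 + 39.00·1157 = 109088.96.
Real growth = 109088.96/74536.48 − 1 = 0.4636.

46.36%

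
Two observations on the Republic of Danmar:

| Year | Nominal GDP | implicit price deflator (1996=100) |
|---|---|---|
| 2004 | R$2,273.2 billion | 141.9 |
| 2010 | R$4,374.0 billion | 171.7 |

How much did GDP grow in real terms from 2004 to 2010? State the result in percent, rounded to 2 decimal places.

59.02%

Deflate each year: 2004 → 2273.2/1.419 = 1601.97; 2010 → 4374.0/1.717 = 2547.47.
So real GDP changed by 2547.47/1601.97 − 1 = 0.5902, i.e. 59.02%.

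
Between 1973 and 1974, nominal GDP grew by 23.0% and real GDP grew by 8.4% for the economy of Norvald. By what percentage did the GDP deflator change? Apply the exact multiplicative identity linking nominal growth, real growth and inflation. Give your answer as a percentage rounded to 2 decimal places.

13.47%

(1 + g_nom) = (1 + g_real)(1 + π), so π = 1.2300 / 1.0840 − 1 = 0.13469.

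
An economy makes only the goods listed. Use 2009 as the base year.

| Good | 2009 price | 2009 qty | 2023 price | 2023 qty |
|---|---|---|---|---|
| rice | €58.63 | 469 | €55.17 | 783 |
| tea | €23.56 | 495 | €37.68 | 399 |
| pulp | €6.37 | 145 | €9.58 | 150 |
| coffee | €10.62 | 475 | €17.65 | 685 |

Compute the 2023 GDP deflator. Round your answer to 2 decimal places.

Nominal GDP 2023 = 55.17·783 + 37.68·399 + 9.58·150 + 17.65·685 = 71759.68.
Real GDP 2023 (at 2009 prices) = 58.63·783 + 23.56·399 + 6.37·150 + 10.62·685 = 63537.93.
Deflator = Nominal/Real × 100 = 71759.68/63537.93 × 100 = 112.940.

112.94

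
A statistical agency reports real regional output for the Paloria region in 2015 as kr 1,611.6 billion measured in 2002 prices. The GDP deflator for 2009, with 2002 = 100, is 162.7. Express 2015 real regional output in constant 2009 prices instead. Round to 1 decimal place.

kr 2,622.1 billion

Real regional output in 2009 prices = Real regional output in 2002 prices × (P_2009/P_2002) = 1611.6 × 1.627 = 2622.07.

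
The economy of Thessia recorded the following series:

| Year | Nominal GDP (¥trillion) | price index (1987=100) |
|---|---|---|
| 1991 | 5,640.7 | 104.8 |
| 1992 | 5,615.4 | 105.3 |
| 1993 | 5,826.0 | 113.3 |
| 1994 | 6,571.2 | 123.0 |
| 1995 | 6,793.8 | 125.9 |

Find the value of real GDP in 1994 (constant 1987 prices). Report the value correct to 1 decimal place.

¥5,342.4 trillion

Real GDP 1994 = 6571.2 / 1.230 = 5342.44.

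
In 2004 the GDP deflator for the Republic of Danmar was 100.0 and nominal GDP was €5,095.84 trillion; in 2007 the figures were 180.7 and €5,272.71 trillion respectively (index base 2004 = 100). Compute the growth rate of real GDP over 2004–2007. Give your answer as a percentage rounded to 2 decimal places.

Real GDP 2004 = 5095.84 / 1.000 = 5095.84.
Real GDP 2007 = 5272.71 / 1.807 = 2917.94.
Real growth = 2917.94 / 5095.84 − 1 = -0.4274.

-42.74%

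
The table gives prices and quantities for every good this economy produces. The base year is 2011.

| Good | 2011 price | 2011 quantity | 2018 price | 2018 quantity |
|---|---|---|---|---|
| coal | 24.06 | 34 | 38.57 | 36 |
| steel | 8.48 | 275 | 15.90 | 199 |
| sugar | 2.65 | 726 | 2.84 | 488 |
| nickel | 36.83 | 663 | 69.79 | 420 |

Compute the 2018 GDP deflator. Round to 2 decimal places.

182.50

Nominal GDP 2018 = 38.57·36 + 15.90·199 + 2.84·488 + 69.79·420 = 35250.34.
Real GDP 2018 (at 2011 prices) = 24.06·36 + 8.48·199 + 2.65·488 + 36.83·420 = 19315.48.
Deflator = Nominal/Real × 100 = 35250.34/19315.48 × 100 = 182.498.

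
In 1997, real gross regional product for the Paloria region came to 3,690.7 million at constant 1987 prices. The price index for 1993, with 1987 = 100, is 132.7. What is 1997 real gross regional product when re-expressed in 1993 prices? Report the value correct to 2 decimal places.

4,897.56 million

Real gross regional product in 1993 prices = Real gross regional product in 1987 prices × (P_1993/P_1987) = 3690.7 × 1.327 = 4897.56.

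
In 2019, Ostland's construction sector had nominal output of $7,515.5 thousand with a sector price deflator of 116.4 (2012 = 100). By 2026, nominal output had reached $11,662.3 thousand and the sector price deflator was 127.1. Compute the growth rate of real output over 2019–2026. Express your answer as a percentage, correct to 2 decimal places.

Deflate each year: 2019 → 7515.5/1.164 = 6456.62; 2026 → 11662.3/1.271 = 9175.69.
So real output changed by 9175.69/6456.62 − 1 = 0.4211, i.e. 42.11%.

42.11%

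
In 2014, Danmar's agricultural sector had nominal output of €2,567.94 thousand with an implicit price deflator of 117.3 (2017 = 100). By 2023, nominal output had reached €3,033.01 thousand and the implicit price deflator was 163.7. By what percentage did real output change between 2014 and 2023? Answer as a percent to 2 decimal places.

-15.37%

Real output 2014 = 2567.94 / 1.173 = 2189.21.
Real output 2023 = 3033.01 / 1.637 = 1852.79.
Real growth = 1852.79 / 2189.21 − 1 = -0.1537.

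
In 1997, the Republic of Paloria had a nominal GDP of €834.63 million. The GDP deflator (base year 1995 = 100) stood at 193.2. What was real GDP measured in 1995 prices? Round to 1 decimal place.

Real GDP = Nominal / (GDP deflator/100) = 834.63 / 1.932 = 432.00.

€432.0 million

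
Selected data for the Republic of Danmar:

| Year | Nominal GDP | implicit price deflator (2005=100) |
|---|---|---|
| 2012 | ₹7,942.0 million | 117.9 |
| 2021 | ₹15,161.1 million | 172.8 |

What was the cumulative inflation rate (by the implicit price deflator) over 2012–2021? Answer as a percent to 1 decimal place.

46.6%

Price-level change = 172.8 / 117.9 − 1 = 0.4656.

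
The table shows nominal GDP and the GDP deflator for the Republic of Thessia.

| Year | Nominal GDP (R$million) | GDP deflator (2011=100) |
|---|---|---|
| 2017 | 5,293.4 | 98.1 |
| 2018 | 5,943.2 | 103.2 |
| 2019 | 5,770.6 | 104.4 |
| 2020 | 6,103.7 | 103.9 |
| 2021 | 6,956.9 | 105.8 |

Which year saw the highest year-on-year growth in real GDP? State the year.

2021

2018: real = 5943.2/1.032 = 5758.91; growth vs 2017 (5395.92) = 6.73%.
2019: real = 5770.6/1.044 = 5527.39; growth vs 2018 (5758.91) = -4.02%.
2020: real = 6103.7/1.039 = 5874.59; growth vs 2019 (5527.39) = 6.28%.
2021: real = 6956.9/1.058 = 6575.52; growth vs 2020 (5874.59) = 11.93%.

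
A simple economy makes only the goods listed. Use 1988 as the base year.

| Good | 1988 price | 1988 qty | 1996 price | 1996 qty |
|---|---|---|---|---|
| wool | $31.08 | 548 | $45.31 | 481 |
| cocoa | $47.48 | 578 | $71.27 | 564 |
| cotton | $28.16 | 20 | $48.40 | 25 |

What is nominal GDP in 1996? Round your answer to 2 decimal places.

$63200.39

Nominal GDP 1996 = Σ (p_1996 × q_1996) = 45.31·481 + 71.27·564 + 48.40·25 = 63200.39.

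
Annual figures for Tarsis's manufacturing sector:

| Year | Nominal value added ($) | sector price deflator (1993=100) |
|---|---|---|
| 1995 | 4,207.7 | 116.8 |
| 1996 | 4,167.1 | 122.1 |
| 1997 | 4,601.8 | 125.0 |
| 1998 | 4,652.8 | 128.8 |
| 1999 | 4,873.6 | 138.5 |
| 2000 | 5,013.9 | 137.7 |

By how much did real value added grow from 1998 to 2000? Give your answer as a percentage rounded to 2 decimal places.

Real value added 1998 = 4652.8/1.288 = 3612.42.
Real value added 2000 = 5013.9/1.377 = 3641.18.
Change = 3641.18/3612.42 − 1 = 0.0080.

0.80%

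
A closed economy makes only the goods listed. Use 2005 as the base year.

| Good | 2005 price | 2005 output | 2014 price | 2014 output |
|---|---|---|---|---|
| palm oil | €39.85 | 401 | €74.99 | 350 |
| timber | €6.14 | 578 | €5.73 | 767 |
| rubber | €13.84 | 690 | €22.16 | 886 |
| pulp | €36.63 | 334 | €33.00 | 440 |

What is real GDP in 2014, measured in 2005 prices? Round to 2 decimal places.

Real GDP 2014 = Σ (p_2005 × q_2014) = 39.85·350 + 6.14·767 + 13.84·886 + 36.63·440 = 47036.32.

€47036.32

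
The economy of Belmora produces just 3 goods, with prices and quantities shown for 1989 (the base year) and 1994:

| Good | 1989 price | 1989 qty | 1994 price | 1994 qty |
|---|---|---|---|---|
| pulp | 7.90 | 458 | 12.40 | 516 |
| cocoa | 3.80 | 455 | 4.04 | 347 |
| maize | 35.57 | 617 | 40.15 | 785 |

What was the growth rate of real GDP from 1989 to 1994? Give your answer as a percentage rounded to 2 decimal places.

Real GDP 1989 = Nominal GDP 1989 = 7.90·458 + 3.80·455 + 35.57·617 = 27293.89.
Real GDP 1994 (at 1989 prices) = 7.90·516 + 3.80·347 + 35.57·785 = 33317.45.
Real growth = 33317.45/27293.89 − 1 = 0.2207.

22.07%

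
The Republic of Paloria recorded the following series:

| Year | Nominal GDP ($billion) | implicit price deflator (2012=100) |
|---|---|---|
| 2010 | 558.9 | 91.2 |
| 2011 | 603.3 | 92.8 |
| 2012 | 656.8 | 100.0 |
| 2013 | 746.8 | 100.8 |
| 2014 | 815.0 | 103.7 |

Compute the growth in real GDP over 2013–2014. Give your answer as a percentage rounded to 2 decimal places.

6.08%

Real GDP 2013 = 746.8/1.008 = 740.87.
Real GDP 2014 = 815.0/1.037 = 785.92.
Change = 785.92/740.87 − 1 = 0.0608.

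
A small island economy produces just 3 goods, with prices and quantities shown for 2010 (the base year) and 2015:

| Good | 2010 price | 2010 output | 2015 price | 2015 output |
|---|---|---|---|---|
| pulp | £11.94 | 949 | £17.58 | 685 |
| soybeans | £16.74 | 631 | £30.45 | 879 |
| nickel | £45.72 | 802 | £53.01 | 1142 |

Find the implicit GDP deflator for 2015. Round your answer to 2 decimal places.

132.27

Nominal GDP 2015 = 17.58·685 + 30.45·879 + 53.01·1142 = 99345.27.
Real GDP 2015 (at 2010 prices) = 11.94·685 + 16.74·879 + 45.72·1142 = 75105.60.
Deflator = Nominal/Real × 100 = 99345.27/75105.60 × 100 = 132.274.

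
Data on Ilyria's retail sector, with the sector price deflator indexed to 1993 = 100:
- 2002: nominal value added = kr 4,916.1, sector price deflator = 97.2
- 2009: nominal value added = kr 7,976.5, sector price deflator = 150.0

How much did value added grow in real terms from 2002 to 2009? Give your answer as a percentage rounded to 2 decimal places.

Deflate each year: 2002 → 4916.1/0.972 = 5057.72; 2009 → 7976.5/1.500 = 5317.67.
So real value added changed by 5317.67/5057.72 − 1 = 0.0514, i.e. 5.14%.

5.14%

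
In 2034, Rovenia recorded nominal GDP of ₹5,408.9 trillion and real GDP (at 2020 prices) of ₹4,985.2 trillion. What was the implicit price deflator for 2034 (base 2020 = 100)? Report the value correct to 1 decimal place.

implicit price deflator = (Nominal / Real) × 100 = 5408.9 / 4985.2 × 100 = 108.50.

108.5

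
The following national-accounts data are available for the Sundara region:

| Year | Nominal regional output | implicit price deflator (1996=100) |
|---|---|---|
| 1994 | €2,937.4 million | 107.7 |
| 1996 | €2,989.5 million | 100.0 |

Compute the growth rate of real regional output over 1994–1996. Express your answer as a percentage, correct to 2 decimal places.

Deflate each year: 1994 → 2937.4/1.077 = 2727.39; 1996 → 2989.5/1.000 = 2989.50.
So real regional output changed by 2989.50/2727.39 − 1 = 0.0961, i.e. 9.61%.

9.61%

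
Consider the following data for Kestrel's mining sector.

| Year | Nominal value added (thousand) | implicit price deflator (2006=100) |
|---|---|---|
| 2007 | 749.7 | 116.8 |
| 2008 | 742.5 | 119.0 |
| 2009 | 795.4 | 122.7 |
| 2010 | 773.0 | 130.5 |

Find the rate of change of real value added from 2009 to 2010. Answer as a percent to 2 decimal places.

Real value added 2009 = 795.4/1.227 = 648.25.
Real value added 2010 = 773.0/1.305 = 592.34.
Change = 592.34/648.25 − 1 = -0.0862.

-8.62%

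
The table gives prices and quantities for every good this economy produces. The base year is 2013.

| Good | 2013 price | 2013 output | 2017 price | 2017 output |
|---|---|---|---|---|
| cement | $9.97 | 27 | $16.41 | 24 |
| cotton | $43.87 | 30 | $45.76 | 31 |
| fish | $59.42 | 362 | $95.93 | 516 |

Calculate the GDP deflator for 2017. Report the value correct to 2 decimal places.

Nominal GDP 2017 = 16.41·24 + 45.76·31 + 95.93·516 = 51312.28.
Real GDP 2017 (at 2013 prices) = 9.97·24 + 43.87·31 + 59.42·516 = 32259.97.
Deflator = Nominal/Real × 100 = 51312.28/32259.97 × 100 = 159.059.

159.06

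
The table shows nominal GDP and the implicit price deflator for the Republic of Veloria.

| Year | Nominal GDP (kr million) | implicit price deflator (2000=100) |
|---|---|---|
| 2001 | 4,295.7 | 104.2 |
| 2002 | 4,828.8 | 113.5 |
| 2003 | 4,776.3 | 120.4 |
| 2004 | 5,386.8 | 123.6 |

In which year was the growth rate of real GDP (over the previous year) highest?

2002: real = 4828.8/1.135 = 4254.45; growth vs 2001 (4122.55) = 3.20%.
2003: real = 4776.3/1.204 = 3967.03; growth vs 2002 (4254.45) = -6.76%.
2004: real = 5386.8/1.236 = 4358.25; growth vs 2003 (3967.03) = 9.86%.

2004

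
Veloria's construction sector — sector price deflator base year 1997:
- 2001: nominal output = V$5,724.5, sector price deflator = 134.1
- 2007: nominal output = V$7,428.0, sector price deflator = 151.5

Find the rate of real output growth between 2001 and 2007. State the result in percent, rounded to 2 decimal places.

14.86%

Deflate each year: 2001 → 5724.5/1.341 = 4268.83; 2007 → 7428.0/1.515 = 4902.97.
So real output changed by 4902.97/4268.83 − 1 = 0.1486, i.e. 14.86%.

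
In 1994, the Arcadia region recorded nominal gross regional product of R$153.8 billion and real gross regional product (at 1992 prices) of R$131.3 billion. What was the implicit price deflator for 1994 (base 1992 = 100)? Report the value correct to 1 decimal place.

implicit price deflator = (Nominal / Real) × 100 = 153.8 / 131.3 × 100 = 117.14.

117.1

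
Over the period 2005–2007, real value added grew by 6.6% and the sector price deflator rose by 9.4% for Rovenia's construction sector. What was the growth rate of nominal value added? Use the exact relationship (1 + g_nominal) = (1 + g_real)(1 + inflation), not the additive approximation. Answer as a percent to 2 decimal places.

16.62%

(1 + g_nom) = (1 + g_real)(1 + π) = 1.0660 × 1.0940 = 1.16620.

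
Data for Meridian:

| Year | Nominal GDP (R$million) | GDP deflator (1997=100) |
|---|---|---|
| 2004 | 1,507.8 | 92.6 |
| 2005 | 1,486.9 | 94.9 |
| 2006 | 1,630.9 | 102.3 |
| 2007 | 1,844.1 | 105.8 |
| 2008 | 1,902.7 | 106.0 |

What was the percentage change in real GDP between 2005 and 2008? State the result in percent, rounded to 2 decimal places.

Real GDP 2005 = 1486.9/0.949 = 1566.81.
Real GDP 2008 = 1902.7/1.060 = 1795.00.
Change = 1795.00/1566.81 − 1 = 0.1456.

14.56%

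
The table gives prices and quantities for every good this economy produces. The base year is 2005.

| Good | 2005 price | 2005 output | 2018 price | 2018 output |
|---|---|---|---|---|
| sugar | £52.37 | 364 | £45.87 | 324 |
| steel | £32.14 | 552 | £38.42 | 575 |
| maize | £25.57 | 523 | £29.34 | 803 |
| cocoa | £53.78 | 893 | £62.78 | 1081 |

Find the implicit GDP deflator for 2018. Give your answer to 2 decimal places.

Nominal GDP 2018 = 45.87·324 + 38.42·575 + 29.34·803 + 62.78·1081 = 128378.58.
Real GDP 2018 (at 2005 prices) = 52.37·324 + 32.14·575 + 25.57·803 + 53.78·1081 = 114117.27.
Deflator = Nominal/Real × 100 = 128378.58/114117.27 × 100 = 112.497.

112.50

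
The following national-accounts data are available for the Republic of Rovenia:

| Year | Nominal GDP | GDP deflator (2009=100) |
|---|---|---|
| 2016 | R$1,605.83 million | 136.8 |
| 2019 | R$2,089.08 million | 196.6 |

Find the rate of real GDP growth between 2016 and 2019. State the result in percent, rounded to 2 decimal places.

-9.48%

Deflate each year: 2016 → 1605.83/1.368 = 1173.85; 2019 → 2089.08/1.966 = 1062.60.
So real GDP changed by 1062.60/1173.85 − 1 = -0.0948, i.e. -9.48%.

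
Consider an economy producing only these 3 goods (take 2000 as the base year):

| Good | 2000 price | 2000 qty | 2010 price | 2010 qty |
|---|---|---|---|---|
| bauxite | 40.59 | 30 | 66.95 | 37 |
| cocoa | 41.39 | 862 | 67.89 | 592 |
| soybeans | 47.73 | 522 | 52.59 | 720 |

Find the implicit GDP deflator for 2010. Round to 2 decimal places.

Nominal GDP 2010 = 66.95·37 + 67.89·592 + 52.59·720 = 80532.83.
Real GDP 2010 (at 2000 prices) = 40.59·37 + 41.39·592 + 47.73·720 = 60370.31.
Deflator = Nominal/Real × 100 = 80532.83/60370.31 × 100 = 133.398.

133.40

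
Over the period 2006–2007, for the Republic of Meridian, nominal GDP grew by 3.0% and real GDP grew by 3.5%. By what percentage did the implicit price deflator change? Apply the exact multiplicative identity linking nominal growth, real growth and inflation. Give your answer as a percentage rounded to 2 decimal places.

(1 + g_nom) = (1 + g_real)(1 + π), so π = 1.0300 / 1.0350 − 1 = -0.00483.

-0.48%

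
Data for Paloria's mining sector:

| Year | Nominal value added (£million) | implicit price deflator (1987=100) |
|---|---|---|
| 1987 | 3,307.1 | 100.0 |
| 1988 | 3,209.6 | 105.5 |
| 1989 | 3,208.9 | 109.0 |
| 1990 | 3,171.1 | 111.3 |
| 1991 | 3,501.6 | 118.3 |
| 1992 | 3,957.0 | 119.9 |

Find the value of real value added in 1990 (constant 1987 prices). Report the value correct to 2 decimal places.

Real value added 1990 = 3171.1 / 1.113 = 2849.15.

£2,849.15 million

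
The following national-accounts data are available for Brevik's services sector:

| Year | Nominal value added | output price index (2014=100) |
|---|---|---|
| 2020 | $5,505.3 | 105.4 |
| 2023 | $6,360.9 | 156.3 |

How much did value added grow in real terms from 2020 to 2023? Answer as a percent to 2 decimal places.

-22.09%

Real value added 2020 = 5505.3 / 1.054 = 5223.24.
Real value added 2023 = 6360.9 / 1.563 = 4069.67.
Real growth = 4069.67 / 5223.24 − 1 = -0.2209.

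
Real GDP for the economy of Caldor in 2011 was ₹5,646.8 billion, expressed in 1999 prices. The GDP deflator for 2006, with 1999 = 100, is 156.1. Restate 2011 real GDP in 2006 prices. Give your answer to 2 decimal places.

₹8,814.65 billion

Real GDP in 2006 prices = Real GDP in 1999 prices × (P_2006/P_1999) = 5646.8 × 1.561 = 8814.65.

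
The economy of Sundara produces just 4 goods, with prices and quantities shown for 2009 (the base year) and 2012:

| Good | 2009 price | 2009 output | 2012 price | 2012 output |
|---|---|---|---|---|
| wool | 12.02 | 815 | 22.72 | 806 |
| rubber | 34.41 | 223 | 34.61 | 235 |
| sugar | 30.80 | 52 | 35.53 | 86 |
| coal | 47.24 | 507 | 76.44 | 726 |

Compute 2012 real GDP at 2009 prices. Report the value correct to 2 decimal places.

54719.51

Real GDP 2012 = Σ (p_2009 × q_2012) = 12.02·806 + 34.41·235 + 30.80·86 + 47.24·726 = 54719.51.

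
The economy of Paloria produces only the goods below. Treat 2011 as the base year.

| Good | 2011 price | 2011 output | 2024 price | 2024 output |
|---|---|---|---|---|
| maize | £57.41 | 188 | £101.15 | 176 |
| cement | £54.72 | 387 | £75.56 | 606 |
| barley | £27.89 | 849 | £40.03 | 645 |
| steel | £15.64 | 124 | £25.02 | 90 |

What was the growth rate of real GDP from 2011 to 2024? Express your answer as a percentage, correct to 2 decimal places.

8.81%

Real GDP 2011 = Nominal GDP 2011 = 57.41·188 + 54.72·387 + 27.89·849 + 15.64·124 = 57587.69.
Real GDP 2024 (at 2011 prices) = 57.41·176 + 54.72·606 + 27.89·645 + 15.64·90 = 62661.13.
Real growth = 62661.13/57587.69 − 1 = 0.0881.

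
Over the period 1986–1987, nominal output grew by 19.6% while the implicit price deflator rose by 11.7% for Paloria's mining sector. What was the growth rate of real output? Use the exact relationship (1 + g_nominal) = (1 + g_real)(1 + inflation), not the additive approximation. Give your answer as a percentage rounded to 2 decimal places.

7.07%

(1 + g_nom) = (1 + g_real)(1 + π), so g_real = 1.1960 / 1.1170 − 1 = 0.07073.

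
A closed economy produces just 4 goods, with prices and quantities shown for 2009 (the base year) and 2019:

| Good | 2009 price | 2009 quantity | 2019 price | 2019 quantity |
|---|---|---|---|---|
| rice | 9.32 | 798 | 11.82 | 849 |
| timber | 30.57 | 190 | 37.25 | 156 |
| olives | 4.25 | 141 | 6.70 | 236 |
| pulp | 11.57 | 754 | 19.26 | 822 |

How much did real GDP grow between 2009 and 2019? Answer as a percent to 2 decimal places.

2.78%

Real GDP 2009 = Nominal GDP 2009 = 9.32·798 + 30.57·190 + 4.25·141 + 11.57·754 = 22568.69.
Real GDP 2019 (at 2009 prices) = 9.32·849 + 30.57·156 + 4.25·236 + 11.57·822 = 23195.14.
Real growth = 23195.14/22568.69 − 1 = 0.0278.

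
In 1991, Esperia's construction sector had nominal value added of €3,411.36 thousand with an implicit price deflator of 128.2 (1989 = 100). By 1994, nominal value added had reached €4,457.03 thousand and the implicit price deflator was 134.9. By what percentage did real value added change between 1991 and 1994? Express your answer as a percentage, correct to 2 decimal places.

24.16%

Real value added 1991 = 3411.36 / 1.282 = 2660.97.
Real value added 1994 = 4457.03 / 1.349 = 3303.95.
Real growth = 3303.95 / 2660.97 − 1 = 0.2416.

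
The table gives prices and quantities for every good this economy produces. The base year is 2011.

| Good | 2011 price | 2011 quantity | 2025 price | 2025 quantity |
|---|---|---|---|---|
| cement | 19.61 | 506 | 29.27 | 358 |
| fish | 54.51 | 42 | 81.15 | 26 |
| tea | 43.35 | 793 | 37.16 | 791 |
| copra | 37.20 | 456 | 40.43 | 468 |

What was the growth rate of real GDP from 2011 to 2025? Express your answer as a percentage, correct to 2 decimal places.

Real GDP 2011 = Nominal GDP 2011 = 19.61·506 + 54.51·42 + 43.35·793 + 37.20·456 = 63551.83.
Real GDP 2025 (at 2011 prices) = 19.61·358 + 54.51·26 + 43.35·791 + 37.20·468 = 60137.09.
Real growth = 60137.09/63551.83 − 1 = -0.0537.

-5.37%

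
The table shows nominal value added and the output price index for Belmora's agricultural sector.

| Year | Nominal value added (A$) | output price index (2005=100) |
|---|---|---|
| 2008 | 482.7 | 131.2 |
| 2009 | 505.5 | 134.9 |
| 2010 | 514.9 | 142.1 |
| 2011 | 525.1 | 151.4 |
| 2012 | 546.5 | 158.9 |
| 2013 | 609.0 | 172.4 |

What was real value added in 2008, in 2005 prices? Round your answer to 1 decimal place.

Real value added 2008 = 482.7 / 1.312 = 367.91.

A$367.9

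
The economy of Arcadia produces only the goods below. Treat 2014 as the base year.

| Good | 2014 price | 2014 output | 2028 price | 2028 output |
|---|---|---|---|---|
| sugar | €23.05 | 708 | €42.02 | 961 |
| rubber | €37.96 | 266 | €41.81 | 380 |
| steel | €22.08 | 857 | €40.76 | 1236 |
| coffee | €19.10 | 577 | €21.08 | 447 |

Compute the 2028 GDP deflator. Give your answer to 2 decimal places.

Nominal GDP 2028 = 42.02·961 + 41.81·380 + 40.76·1236 + 21.08·447 = 116071.14.
Real GDP 2028 (at 2014 prices) = 23.05·961 + 37.96·380 + 22.08·1236 + 19.10·447 = 72404.43.
Deflator = Nominal/Real × 100 = 116071.14/72404.43 × 100 = 160.309.

160.31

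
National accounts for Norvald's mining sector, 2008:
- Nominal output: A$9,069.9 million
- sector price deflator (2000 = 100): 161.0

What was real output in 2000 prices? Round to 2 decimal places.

Real output = Nominal / (sector price deflator/100) = 9069.9 / 1.610 = 5633.48.

A$5,633.48 million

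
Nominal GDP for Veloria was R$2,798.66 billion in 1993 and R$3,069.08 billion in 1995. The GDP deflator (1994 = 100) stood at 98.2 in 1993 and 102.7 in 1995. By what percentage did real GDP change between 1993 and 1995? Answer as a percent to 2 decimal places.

Deflate each year: 1993 → 2798.66/0.982 = 2849.96; 1995 → 3069.08/1.027 = 2988.39.
So real GDP changed by 2988.39/2849.96 − 1 = 0.0486, i.e. 4.86%.

4.86%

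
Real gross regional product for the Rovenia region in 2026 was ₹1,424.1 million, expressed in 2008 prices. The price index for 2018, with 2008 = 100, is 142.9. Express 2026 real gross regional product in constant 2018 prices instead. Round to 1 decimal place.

₹2,035.0 million

Real gross regional product in 2018 prices = Real gross regional product in 2008 prices × (P_2018/P_2008) = 1424.1 × 1.429 = 2035.04.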